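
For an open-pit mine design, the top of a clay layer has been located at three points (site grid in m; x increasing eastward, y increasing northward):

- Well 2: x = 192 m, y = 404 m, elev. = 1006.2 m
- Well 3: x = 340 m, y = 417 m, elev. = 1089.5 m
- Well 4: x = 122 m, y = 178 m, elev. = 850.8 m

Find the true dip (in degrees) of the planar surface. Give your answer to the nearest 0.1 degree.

36.4°

Two edge vectors: Well 2→Well 3 = (148, 13, 83.3), Well 2→Well 4 = (-70, -226, -155.4).
Normal n = (Well 2→Well 3) × (Well 2→Well 4) = (16805.6, 17168.2, -32538).
So ∂z/∂x = −n_x/n_z = 0.51649 and ∂z/∂y = −n_y/n_z = 0.52764.
Gradient magnitude |∇z| = √(a² + b²) = √(0.26676 + 0.27840) = 0.73835.
True dip = arctan(0.73835) = 36.4°, dipping toward SW (azimuth ≈ 224°).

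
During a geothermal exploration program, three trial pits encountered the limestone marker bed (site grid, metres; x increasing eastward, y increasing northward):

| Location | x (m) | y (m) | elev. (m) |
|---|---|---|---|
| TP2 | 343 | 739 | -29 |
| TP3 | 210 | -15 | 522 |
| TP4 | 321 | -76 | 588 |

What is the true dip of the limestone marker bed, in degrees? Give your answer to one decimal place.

Two edge vectors: TP2→TP3 = (-133, -754, 551), TP2→TP4 = (-22, -815, 617).
Normal n = (TP2→TP3) × (TP2→TP4) = (-16153, 69939, 91807).
So ∂z/∂x = −n_x/n_z = 0.17595 and ∂z/∂y = −n_y/n_z = −0.76180.
Gradient magnitude |∇z| = √(a² + b²) = √(0.03096 + 0.58035) = 0.78186.
True dip = arctan(0.78186) = 38.0°, dipping toward NNW (azimuth ≈ 347°).

38.0°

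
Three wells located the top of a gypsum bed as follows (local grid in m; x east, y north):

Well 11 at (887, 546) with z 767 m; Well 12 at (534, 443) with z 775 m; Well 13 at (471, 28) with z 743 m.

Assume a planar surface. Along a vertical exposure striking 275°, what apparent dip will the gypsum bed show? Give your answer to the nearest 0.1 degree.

3.1°

Two edge vectors: Well 11→Well 12 = (-353, -103, 8), Well 11→Well 13 = (-416, -518, -24).
Normal n = (Well 11→Well 12) × (Well 11→Well 13) = (6616, -11800, 140006).
So ∂z/∂x = −n_x/n_z = −0.04726 and ∂z/∂y = −n_y/n_z = 0.08428.
Unit vector along 275° is (sin 275°, cos 275°) = (-0.9962, 0.0872).
Slope in that direction = a·(-0.9962) + b·(0.0872) = 0.05442.
Apparent dip = arctan|0.05442| = 3.1° (true dip is 5.5°, so apparent ≤ true as expected).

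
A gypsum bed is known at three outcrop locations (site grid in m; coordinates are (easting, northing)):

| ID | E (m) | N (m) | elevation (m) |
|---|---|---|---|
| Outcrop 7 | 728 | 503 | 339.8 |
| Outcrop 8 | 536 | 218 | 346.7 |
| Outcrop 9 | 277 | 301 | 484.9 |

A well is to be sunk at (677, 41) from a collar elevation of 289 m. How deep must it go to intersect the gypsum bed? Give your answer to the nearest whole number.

54 m

Let the plane be z = a·E + b·N + c.
Outcrop 8−Outcrop 7: −192a − 285b = 6.9;  Outcrop 9−Outcrop 7: −451a − 202b = 145.1.
Solving gives a = −0.44523, b = 0.27573.
Then c = 339.8 − a·728 − b·503 = 525.23.
At (677, 41): z_contact = −301.4 + 11.3 + 525.23 = 235.1 m.
Depth below ground = 289 − 235.1 = 54 m.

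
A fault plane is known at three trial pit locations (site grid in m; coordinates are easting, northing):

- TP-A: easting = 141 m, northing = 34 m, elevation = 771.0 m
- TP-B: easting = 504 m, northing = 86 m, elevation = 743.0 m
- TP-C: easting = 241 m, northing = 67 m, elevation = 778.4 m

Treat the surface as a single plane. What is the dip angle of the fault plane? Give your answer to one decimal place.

Two edge vectors: TP-A→TP-B = (363, 52, -28), TP-A→TP-C = (100, 33, 7.4).
Normal n = (TP-A→TP-B) × (TP-A→TP-C) = (1308.8, -5486.2, 6779).
So ∂z/∂easting = −n_x/n_z = −0.19307 and ∂z/∂northing = −n_y/n_z = 0.80929.
Gradient magnitude |∇z| = √(a² + b²) = √(0.03727 + 0.65496) = 0.83200.
True dip = arctan(0.83200) = 39.8°, dipping toward SSE (azimuth ≈ 167°).

39.8°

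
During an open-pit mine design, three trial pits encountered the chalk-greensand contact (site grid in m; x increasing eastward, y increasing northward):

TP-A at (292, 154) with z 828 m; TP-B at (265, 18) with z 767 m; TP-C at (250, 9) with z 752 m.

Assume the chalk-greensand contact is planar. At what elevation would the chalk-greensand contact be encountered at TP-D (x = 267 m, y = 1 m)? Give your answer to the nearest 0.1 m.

763.8 m

Two edge vectors: TP-A→TP-B = (-27, -136, -61), TP-A→TP-C = (-42, -145, -76).
Normal n = (TP-A→TP-B) × (TP-A→TP-C) = (1491, 510, -1797).
So ∂z/∂x = −n_x/n_z = 0.82972 and ∂z/∂y = −n_y/n_z = 0.28381.
Intercept c from TP-A: 828 − 242.28 − 43.71 = 542.02.
At (267, 1): z = 221.5 + 0.3 + 542.02 = 763.8 m.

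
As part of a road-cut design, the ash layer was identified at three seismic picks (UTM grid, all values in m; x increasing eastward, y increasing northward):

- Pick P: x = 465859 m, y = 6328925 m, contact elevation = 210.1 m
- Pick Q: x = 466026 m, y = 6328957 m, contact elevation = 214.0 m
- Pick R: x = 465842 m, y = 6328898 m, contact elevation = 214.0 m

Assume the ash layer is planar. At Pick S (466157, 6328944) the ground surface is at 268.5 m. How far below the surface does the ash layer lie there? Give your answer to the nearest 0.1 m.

44.5 m

Let the plane be z = a·x + b·y + c.
Pick Q−Pick P: 167a + 32b = 3.9;  Pick R−Pick P: −17a − 27b = 3.9.
Solving gives a = 0.058032787, b = −0.180983607.
Then c = 210.1 − a·465859 − b·6328925 = 1118606.68.
At (466157, 6328944): z_contact = 27052.39 − 1145435.11 + 1118606.68 = 223.96 m.
Depth below ground = 268.5 − 223.96 = 44.5 m.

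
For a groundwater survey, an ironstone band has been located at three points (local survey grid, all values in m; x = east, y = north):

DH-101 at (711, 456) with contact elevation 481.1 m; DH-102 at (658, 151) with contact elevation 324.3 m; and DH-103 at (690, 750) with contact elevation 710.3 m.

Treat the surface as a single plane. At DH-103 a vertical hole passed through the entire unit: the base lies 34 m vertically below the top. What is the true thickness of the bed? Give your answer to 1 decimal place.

20.8 m

Two edge vectors: DH-101→DH-102 = (-53, -305, -156.8), DH-101→DH-103 = (-21, 294, 229.2).
Normal n = (DH-101→DH-102) × (DH-101→DH-103) = (-23806.8, 15440.4, -21987).
So ∂z/∂x = −n_x/n_z = −1.08277 and ∂z/∂y = −n_y/n_z = 0.70225.
|∇z| = √(a²+b²) = 1.29056, so dip δ = arctan(1.29056) = 52.23°.
True thickness = vertical thickness × cos δ = 34 × cos 52.23° = 20.8 m.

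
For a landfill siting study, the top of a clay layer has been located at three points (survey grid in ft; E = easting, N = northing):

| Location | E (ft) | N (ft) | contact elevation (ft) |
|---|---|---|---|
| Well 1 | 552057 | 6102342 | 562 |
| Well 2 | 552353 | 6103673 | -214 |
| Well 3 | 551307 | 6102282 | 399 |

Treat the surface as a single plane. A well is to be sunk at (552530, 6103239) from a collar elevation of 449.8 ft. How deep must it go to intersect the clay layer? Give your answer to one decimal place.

Two edge vectors: Well 1→Well 2 = (296, 1331, -776), Well 1→Well 3 = (-750, -60, -163).
Normal n = (Well 1→Well 2) × (Well 1→Well 3) = (-263513, 630248, 980490).
So ∂z/∂E = −n_x/n_z = 0.268756438 and ∂z/∂N = −n_y/n_z = −0.642788810.
Intercept c from Well 1: 562 − 148368.87 + 3922517.15 = 3774710.28.
At (552530, 6103239): z_contact = 148495.99 − 3923093.73 + 3774710.28 = 112.54 ft.
Depth below ground = 449.8 − 112.54 = 337.3 ft.

337.3 ft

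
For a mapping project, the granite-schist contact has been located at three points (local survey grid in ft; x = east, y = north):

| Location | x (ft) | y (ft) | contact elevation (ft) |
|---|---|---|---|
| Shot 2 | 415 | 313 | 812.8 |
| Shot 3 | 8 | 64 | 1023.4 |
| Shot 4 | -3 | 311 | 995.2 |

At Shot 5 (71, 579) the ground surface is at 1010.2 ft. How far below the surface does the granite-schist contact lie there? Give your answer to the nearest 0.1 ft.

83.0 ft

Let the plane be z = a·x + b·y + c.
Shot 3−Shot 2: −407a − 249b = 210.6;  Shot 4−Shot 2: −418a − 2b = 182.4.
Solving gives a = −0.43572, b = −0.13357.
Then c = 812.8 − a·415 − b·313 = 1035.43.
At (71, 579): z_contact = −30.94 − 77.34 + 1035.43 = 927.16 ft.
Depth below ground = 1010.2 − 927.16 = 83.0 ft.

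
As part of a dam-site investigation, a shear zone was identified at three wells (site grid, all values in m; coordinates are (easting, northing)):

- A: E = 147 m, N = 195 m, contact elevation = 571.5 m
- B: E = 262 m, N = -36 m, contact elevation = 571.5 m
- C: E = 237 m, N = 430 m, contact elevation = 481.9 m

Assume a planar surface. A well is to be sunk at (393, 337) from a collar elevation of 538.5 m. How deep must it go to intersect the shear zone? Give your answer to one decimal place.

Two edge vectors: A→B = (115, -231, 0), A→C = (90, 235, -89.6).
Normal n = (A→B) × (A→C) = (20697.6, 10304, 47815).
So ∂z/∂E = −n_x/n_z = −0.43287 and ∂z/∂N = −n_y/n_z = −0.21550.
Intercept c from A: 571.5 + 63.63 + 42.02 = 677.15.
At (393, 337): z_contact = −170.12 − 72.62 + 677.15 = 434.41 m.
Depth below ground = 538.5 − 434.41 = 104.1 m.

104.1 m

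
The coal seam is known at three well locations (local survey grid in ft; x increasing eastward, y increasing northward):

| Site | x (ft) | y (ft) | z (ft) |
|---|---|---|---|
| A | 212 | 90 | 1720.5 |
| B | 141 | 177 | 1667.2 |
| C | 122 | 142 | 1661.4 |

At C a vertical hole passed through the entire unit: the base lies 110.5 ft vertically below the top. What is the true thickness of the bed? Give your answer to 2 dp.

95.13 ft

Two edge vectors: A→B = (-71, 87, -53.3), A→C = (-90, 52, -59.1).
Normal n = (A→B) × (A→C) = (-2370.1, 600.9, 4138).
So ∂z/∂x = −n_x/n_z = 0.57276 and ∂z/∂y = −n_y/n_z = −0.14522.
|∇z| = √(a²+b²) = 0.59089, so dip δ = arctan(0.59089) = 30.58°.
True thickness = vertical thickness × cos δ = 110.5 × cos 30.58° = 95.13 ft.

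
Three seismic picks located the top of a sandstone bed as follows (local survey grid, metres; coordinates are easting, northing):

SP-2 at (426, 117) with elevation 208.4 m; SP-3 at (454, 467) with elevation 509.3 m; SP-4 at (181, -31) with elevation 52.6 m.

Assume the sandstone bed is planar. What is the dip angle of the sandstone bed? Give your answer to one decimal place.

Two edge vectors: SP-2→SP-3 = (28, 350, 300.9), SP-2→SP-4 = (-245, -148, -155.8).
Normal n = (SP-2→SP-3) × (SP-2→SP-4) = (-9996.8, -69358.1, 81606).
So ∂z/∂easting = −n_x/n_z = 0.12250 and ∂z/∂northing = −n_y/n_z = 0.84991.
Gradient magnitude |∇z| = √(a² + b²) = √(0.01501 + 0.72235) = 0.85870.
True dip = arctan(0.85870) = 40.7°, dipping toward S (azimuth ≈ 188°).

40.7°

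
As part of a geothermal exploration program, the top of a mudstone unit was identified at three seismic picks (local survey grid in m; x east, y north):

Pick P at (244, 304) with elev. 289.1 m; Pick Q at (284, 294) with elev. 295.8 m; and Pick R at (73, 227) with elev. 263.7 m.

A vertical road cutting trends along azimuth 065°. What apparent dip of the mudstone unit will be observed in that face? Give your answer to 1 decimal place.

Let the plane be z = a·x + b·y + c.
Pick Q−Pick P: 40a − 10b = 6.7;  Pick R−Pick P: −171a − 77b = −25.4.
Solving gives a = 0.16073, b = −0.02708.
Unit vector along 065° is (sin 65°, cos 65°) = (0.9063, 0.4226).
Slope in that direction = a·(0.9063) + b·(0.4226) = 0.13423.
Apparent dip = arctan|0.13423| = 7.6° (true dip is 9.3°, so apparent ≤ true as expected).

7.6°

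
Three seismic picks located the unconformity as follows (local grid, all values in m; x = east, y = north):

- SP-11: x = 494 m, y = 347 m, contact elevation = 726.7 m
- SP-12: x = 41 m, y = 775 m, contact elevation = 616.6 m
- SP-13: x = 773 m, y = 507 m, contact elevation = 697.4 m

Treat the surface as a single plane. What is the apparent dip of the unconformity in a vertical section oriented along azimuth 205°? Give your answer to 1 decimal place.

Let the plane be z = a·x + b·y + c.
SP-12−SP-11: −453a + 428b = −110.1;  SP-13−SP-11: 279a + 160b = −29.3.
Solving gives a = 0.02645, b = −0.22925.
Unit vector along 205° is (sin 205°, cos 205°) = (-0.4226, -0.9063).
Slope in that direction = a·(-0.4226) + b·(-0.9063) = 0.19659.
Apparent dip = arctan|0.19659| = 11.1° (true dip is 13.0°, so apparent ≤ true as expected).

11.1°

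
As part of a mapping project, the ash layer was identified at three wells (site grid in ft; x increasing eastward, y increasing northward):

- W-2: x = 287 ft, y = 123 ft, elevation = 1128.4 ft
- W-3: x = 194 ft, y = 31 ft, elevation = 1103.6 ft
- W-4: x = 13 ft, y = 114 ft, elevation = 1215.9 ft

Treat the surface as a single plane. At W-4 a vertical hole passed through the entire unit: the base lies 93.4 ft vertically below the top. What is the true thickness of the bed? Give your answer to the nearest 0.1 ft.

Two edge vectors: W-2→W-3 = (-93, -92, -24.8), W-2→W-4 = (-274, -9, 87.5).
Normal n = (W-2→W-3) × (W-2→W-4) = (-8273.2, 14932.7, -24371).
So ∂z/∂x = −n_x/n_z = −0.33947 and ∂z/∂y = −n_y/n_z = 0.61272.
|∇z| = √(a²+b²) = 0.70048, so dip δ = arctan(0.70048) = 35.01°.
True thickness = vertical thickness × cos δ = 93.4 × cos 35.01° = 76.5 ft.

76.5 ft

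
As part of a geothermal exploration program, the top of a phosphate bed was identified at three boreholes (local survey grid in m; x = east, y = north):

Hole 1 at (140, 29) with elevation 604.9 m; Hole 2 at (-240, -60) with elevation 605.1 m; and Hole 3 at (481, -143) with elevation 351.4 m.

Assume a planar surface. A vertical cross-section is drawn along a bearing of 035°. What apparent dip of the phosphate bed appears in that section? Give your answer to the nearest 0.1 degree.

34.5°

Let the plane be z = a·x + b·y + c.
Hole 2−Hole 1: −380a − 89b = 0.2;  Hole 3−Hole 1: 341a − 172b = −253.5.
Solving gives a = −0.23609, b = 1.00578.
Unit vector along 035° is (sin 35°, cos 35°) = (0.5736, 0.8192).
Slope in that direction = a·(0.5736) + b·(0.8192) = 0.68847.
Apparent dip = arctan|0.68847| = 34.5° (true dip is 45.9°, so apparent ≤ true as expected).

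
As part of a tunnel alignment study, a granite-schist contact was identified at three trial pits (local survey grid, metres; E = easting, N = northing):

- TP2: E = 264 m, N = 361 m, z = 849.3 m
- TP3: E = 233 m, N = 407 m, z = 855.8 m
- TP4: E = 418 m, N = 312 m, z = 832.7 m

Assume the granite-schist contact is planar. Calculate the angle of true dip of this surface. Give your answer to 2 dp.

Let the plane be z = a·E + b·N + c.
TP3−TP2: −31a + 46b = 6.5;  TP4−TP2: 154a − 49b = −16.6.
Solving gives a = −0.07998, b = 0.08740.
Gradient magnitude |∇z| = √(a² + b²) = √(0.00640 + 0.00764) = 0.11848.
True dip = arctan(0.11848) = 6.76°, dipping toward SE (azimuth ≈ 138°).

6.76°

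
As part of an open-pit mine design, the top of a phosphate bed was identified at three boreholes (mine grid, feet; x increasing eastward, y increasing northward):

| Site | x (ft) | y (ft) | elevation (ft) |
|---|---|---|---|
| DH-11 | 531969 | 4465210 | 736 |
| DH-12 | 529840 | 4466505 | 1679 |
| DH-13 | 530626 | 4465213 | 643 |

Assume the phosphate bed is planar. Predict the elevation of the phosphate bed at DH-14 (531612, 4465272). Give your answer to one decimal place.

763.0 ft

Let the plane be z = a·x + b·y + c.
DH-12−DH-11: −2129a + 1295b = 943;  DH-13−DH-11: −1343a + 3b = −93.
Solving gives a = 0.071135816, b = 0.845133709.
Then c = 736 − a·531969 − b·4465210 = −3810805.54.
At (531612, 4465272): z = 37816.7 + 3773751.9 − 3810805.54 = 763.0 ft.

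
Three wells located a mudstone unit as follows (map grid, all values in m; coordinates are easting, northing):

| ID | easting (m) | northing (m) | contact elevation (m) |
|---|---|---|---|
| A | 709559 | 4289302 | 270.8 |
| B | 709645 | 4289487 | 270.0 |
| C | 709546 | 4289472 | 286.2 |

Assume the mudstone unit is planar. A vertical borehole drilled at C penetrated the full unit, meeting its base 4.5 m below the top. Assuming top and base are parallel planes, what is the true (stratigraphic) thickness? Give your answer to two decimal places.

Let the plane be z = a·easting + b·northing + c.
B−A: 86a + 185b = −0.8;  C−A: −13a + 170b = 15.4.
Solving gives a = −0.17533, b = 0.07718.
|∇z| = √(a²+b²) = 0.19157, so dip δ = arctan(0.19157) = 10.84°.
True thickness = vertical thickness × cos δ = 4.5 × cos 10.84° = 4.42 m.

4.42 m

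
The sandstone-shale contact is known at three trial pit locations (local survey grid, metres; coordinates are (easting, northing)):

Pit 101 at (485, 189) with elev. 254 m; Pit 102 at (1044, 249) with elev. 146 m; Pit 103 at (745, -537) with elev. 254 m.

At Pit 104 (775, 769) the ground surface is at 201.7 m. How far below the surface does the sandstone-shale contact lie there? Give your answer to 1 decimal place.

Let the plane be z = a·E + b·N + c.
Pit 102−Pit 101: 559a + 60b = −108;  Pit 103−Pit 101: 260a − 726b = 0.
Solving gives a = −0.186050, b = −0.066630.
Then c = 254 − a·485 − b·189 = 356.83.
At (775, 769): z_contact = −144.19 − 51.24 + 356.83 = 161.40 m.
Depth below ground = 201.7 − 161.40 = 40.3 m.

40.3 m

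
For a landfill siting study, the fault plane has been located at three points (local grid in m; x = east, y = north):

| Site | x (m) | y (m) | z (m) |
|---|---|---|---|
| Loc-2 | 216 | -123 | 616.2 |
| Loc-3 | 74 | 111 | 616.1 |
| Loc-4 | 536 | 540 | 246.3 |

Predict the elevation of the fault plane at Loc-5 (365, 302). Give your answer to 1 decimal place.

407.8 m

Let the plane be z = a·x + b·y + c.
Loc-3−Loc-2: −142a + 234b = −0.1;  Loc-4−Loc-2: 320a + 663b = −369.9.
Solving gives a = −0.51170, b = −0.31095.
Then c = 616.2 − a·216 − b·-123 = 688.48.
At (365, 302): z = −186.8 − 93.9 + 688.48 = 407.8 m.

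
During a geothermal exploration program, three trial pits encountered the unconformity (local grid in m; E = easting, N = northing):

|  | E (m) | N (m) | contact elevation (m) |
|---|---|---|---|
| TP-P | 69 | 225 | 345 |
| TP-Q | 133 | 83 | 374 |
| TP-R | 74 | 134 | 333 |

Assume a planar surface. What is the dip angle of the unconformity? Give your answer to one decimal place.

Two edge vectors: TP-P→TP-Q = (64, -142, 29), TP-P→TP-R = (5, -91, -12).
Normal n = (TP-P→TP-Q) × (TP-P→TP-R) = (4343, 913, -5114).
So ∂z/∂E = −n_x/n_z = 0.84924 and ∂z/∂N = −n_y/n_z = 0.17853.
Gradient magnitude |∇z| = √(a² + b²) = √(0.72120 + 0.03187) = 0.86780.
True dip = arctan(0.86780) = 41.0°, dipping toward WSW (azimuth ≈ 258°).

41.0°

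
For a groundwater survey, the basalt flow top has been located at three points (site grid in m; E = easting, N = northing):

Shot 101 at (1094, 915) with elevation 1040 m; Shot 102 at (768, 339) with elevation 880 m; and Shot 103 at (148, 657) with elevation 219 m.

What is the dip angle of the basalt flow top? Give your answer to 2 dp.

44.13°

Two edge vectors: Shot 101→Shot 102 = (-326, -576, -160), Shot 101→Shot 103 = (-946, -258, -821).
Normal n = (Shot 101→Shot 102) × (Shot 101→Shot 103) = (431616, -116286, -460788).
So ∂z/∂E = −n_x/n_z = 0.93669 and ∂z/∂N = −n_y/n_z = −0.25236.
Gradient magnitude |∇z| = √(a² + b²) = √(0.87739 + 0.06369) = 0.97009.
True dip = arctan(0.97009) = 44.13°, dipping toward WNW (azimuth ≈ 285°).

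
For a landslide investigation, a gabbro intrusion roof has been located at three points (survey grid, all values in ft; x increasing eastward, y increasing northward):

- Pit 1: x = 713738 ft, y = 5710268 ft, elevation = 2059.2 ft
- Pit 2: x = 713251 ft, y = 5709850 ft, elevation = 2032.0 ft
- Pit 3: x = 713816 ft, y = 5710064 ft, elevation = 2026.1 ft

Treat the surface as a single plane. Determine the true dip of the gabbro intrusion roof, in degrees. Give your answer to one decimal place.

Two edge vectors: Pit 1→Pit 2 = (-487, -418, -27.2), Pit 1→Pit 3 = (78, -204, -33.1).
Normal n = (Pit 1→Pit 2) × (Pit 1→Pit 3) = (8287, -18241.3, 131952).
So ∂z/∂x = −n_x/n_z = −0.06280 and ∂z/∂y = −n_y/n_z = 0.13824.
Gradient magnitude |∇z| = √(a² + b²) = √(0.00394 + 0.01911) = 0.15184.
True dip = arctan(0.15184) = 8.6°, dipping toward SSE (azimuth ≈ 156°).

8.6°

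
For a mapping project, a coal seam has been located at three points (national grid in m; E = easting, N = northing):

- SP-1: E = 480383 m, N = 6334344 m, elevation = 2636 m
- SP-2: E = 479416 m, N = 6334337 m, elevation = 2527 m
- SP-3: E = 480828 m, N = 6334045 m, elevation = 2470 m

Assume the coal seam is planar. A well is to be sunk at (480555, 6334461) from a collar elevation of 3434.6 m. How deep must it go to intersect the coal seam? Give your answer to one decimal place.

696.4 m

Two edge vectors: SP-1→SP-2 = (-967, -7, -109), SP-1→SP-3 = (445, -299, -166).
Normal n = (SP-1→SP-2) × (SP-1→SP-3) = (-31429, -209027, 292248).
So ∂z/∂E = −n_x/n_z = 0.107542224 and ∂z/∂N = −n_y/n_z = 0.715238428.
Intercept c from SP-1: 2636 − 51661.46 − 4530566.24 = −4579591.70.
At (480555, 6334461): z_contact = 51679.95 + 4530649.93 − 4579591.70 = 2738.18 m.
Depth below ground = 3434.6 − 2738.18 = 696.4 m.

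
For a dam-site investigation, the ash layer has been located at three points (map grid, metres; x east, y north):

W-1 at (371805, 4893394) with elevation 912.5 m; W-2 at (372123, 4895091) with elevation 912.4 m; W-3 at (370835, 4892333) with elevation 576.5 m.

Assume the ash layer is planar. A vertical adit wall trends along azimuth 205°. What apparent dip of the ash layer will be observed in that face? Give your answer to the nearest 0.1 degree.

6.3°

Let the plane be z = a·x + b·y + c.
W-2−W-1: 318a + 1697b = −0.1;  W-3−W-1: −970a − 1061b = −336.
Solving gives a = 0.43578, b = −0.08172.
Unit vector along 205° is (sin 205°, cos 205°) = (-0.4226, -0.9063).
Slope in that direction = a·(-0.4226) + b·(-0.9063) = −0.11010.
Apparent dip = arctan|0.11010| = 6.3° (true dip is 23.9°, so apparent ≤ true as expected).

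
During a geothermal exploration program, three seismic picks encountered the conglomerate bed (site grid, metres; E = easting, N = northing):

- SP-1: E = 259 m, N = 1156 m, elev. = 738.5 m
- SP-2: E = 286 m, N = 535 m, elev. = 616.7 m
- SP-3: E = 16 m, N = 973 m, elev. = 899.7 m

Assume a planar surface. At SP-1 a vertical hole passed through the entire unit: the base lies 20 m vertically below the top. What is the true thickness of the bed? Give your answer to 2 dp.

15.60 m

Two edge vectors: SP-1→SP-2 = (27, -621, -121.8), SP-1→SP-3 = (-243, -183, 161.2).
Normal n = (SP-1→SP-2) × (SP-1→SP-3) = (-122394.6, 25245, -155844).
So ∂z/∂E = −n_x/n_z = −0.78537 and ∂z/∂N = −n_y/n_z = 0.16199.
|∇z| = √(a²+b²) = 0.80190, so dip δ = arctan(0.80190) = 38.73°.
True thickness = vertical thickness × cos δ = 20 × cos 38.73° = 15.60 m.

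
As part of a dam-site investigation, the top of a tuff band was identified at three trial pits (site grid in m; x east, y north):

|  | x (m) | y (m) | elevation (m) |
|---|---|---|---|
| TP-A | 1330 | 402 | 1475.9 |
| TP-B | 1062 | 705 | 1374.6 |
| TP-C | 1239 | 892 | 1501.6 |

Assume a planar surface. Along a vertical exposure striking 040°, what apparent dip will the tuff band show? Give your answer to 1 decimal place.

25.4°

Let the plane be z = a·x + b·y + c.
TP-B−TP-A: −268a + 303b = −101.3;  TP-C−TP-A: −91a + 490b = 25.7.
Solving gives a = 0.55350, b = 0.15524.
Unit vector along 040° is (sin 40°, cos 40°) = (0.6428, 0.7660).
Slope in that direction = a·(0.6428) + b·(0.7660) = 0.47471.
Apparent dip = arctan|0.47471| = 25.4° (true dip is 29.9°, so apparent ≤ true as expected).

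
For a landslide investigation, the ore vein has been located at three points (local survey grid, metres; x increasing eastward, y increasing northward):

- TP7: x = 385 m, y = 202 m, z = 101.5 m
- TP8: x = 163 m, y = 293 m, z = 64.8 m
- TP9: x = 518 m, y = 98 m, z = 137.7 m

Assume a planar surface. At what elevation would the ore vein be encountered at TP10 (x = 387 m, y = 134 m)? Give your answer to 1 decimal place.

Two edge vectors: TP7→TP8 = (-222, 91, -36.7), TP7→TP9 = (133, -104, 36.2).
Normal n = (TP7→TP8) × (TP7→TP9) = (-522.6, 3155.3, 10985).
So ∂z/∂x = −n_x/n_z = 0.04757 and ∂z/∂y = −n_y/n_z = −0.28724.
Intercept c from TP7: 101.5 − 18.32 + 58.02 = 141.21.
At (387, 134): z = 18.4 − 38.5 + 141.21 = 121.1 m.

121.1 m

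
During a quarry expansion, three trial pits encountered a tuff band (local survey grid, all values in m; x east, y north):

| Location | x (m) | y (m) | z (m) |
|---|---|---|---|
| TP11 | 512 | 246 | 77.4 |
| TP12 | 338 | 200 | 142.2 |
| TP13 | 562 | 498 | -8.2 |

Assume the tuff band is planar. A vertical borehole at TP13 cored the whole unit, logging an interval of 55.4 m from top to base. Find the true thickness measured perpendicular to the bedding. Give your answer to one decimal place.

Let the plane be z = a·x + b·y + c.
TP12−TP11: −174a − 46b = 64.8;  TP13−TP11: 50a + 252b = −85.6.
Solving gives a = −0.29826, b = −0.28050.
|∇z| = √(a²+b²) = 0.40944, so dip δ = arctan(0.40944) = 22.27°.
True thickness = vertical thickness × cos δ = 55.4 × cos 22.27° = 51.3 m.

51.3 m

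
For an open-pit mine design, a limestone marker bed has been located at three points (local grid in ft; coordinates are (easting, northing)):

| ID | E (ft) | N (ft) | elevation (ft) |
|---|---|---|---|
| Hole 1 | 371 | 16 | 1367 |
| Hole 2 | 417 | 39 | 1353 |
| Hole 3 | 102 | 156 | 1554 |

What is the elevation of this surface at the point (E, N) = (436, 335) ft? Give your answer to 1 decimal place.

Two edge vectors: Hole 1→Hole 2 = (46, 23, -14), Hole 1→Hole 3 = (-269, 140, 187).
Normal n = (Hole 1→Hole 2) × (Hole 1→Hole 3) = (6261, -4836, 12627).
So ∂z/∂E = −n_x/n_z = −0.49584 and ∂z/∂N = −n_y/n_z = 0.38299.
Intercept c from Hole 1: 1367 + 183.96 − 6.13 = 1544.83.
At (436, 335): z = −216.2 + 128.3 + 1544.83 = 1456.9 ft.

1456.9 ft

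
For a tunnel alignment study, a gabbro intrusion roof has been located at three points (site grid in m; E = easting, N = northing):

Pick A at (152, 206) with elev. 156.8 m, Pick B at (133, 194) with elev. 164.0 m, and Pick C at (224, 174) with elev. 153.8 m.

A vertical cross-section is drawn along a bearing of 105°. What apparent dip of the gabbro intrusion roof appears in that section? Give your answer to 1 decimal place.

Let the plane be z = a·E + b·N + c.
Pick B−Pick A: −19a − 12b = 7.2;  Pick C−Pick A: 72a − 32b = −3.
Solving gives a = −0.18098, b = −0.31345.
Unit vector along 105° is (sin 105°, cos 105°) = (0.9659, -0.2588).
Slope in that direction = a·(0.9659) + b·(-0.2588) = −0.09368.
Apparent dip = arctan|0.09368| = 5.4° (true dip is 19.9°, so apparent ≤ true as expected).

5.4°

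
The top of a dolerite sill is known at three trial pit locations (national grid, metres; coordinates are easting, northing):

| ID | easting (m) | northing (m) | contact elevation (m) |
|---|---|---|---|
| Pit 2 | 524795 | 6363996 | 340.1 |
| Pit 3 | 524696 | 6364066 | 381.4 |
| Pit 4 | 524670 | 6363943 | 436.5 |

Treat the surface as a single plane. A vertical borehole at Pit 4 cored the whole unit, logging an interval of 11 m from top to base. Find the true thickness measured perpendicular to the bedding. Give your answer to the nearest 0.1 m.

9.0 m

Let the plane be z = a·easting + b·northing + c.
Pit 3−Pit 2: −99a + 70b = 41.3;  Pit 4−Pit 2: −125a − 53b = 96.4.
Solving gives a = −0.63849, b = −0.31300.
|∇z| = √(a²+b²) = 0.71108, so dip δ = arctan(0.71108) = 35.42°.
True thickness = vertical thickness × cos δ = 11 × cos 35.42° = 9.0 m.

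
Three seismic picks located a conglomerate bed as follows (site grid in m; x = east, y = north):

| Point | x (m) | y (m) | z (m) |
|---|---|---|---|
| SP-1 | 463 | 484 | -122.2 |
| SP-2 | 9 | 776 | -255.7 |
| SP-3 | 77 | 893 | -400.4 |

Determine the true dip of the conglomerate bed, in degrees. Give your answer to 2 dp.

Let the plane be z = a·x + b·y + c.
SP-2−SP-1: −454a + 292b = −133.5;  SP-3−SP-1: −386a + 409b = −278.2.
Solving gives a = −0.36496, b = −1.02464.
Gradient magnitude |∇z| = √(a² + b²) = √(0.13320 + 1.04988) = 1.08769.
True dip = arctan(1.08769) = 47.41°, dipping toward NNE (azimuth ≈ 020°).

47.41°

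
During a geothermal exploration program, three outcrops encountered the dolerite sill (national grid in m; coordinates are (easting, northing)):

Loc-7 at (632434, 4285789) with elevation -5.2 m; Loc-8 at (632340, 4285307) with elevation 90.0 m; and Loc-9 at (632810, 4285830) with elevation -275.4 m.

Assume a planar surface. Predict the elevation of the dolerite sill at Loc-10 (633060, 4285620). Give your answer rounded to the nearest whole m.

-441 m

Two edge vectors: Loc-7→Loc-8 = (-94, -482, 95.2), Loc-7→Loc-9 = (376, 41, -270.2).
Normal n = (Loc-7→Loc-8) × (Loc-7→Loc-9) = (126333.2, 10396.4, 177378).
So ∂z/∂E = −n_x/n_z = −0.71222587 and ∂z/∂N = −n_y/n_z = −0.05861155.
Intercept c from Loc-7: -5.2 + 450435.85 + 251196.75 = 701627.40.
At (633060, 4285620): z = −450881.7 − 251186.8 + 701627.40 = -441.1 m.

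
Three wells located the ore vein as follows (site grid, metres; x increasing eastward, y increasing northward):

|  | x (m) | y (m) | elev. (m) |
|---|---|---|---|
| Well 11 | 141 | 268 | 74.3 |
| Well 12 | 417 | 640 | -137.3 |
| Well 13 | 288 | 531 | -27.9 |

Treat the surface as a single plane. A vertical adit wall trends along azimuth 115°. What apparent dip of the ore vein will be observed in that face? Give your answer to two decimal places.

Two edge vectors: Well 11→Well 12 = (276, 372, -211.6), Well 11→Well 13 = (147, 263, -102.2).
Normal n = (Well 11→Well 12) × (Well 11→Well 13) = (17632.4, -2898, 17904).
So ∂z/∂x = −n_x/n_z = −0.98483 and ∂z/∂y = −n_y/n_z = 0.16186.
Unit vector along 115° is (sin 115°, cos 115°) = (0.9063, -0.4226).
Slope in that direction = a·(0.9063) + b·(-0.4226) = −0.96097.
Apparent dip = arctan|0.96097| = 43.86° (true dip is 44.9°, so apparent ≤ true as expected).

43.86°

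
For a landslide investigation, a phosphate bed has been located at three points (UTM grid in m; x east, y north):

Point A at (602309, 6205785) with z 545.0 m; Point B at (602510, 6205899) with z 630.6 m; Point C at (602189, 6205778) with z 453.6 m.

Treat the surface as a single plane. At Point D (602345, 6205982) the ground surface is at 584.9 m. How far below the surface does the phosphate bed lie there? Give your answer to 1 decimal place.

141.1 m

Two edge vectors: Point A→Point B = (201, 114, 85.6), Point A→Point C = (-120, -7, -91.4).
Normal n = (Point A→Point B) × (Point A→Point C) = (-9820.4, 8099.4, 12273).
So ∂z/∂x = −n_x/n_z = 0.800162959 and ∂z/∂y = −n_y/n_z = −0.659936446.
Intercept c from Point A: 545 − 481945.35 + 4095423.70 = 3614023.34.
At (602345, 6205982): z_contact = 481974.16 − 4095553.70 + 3614023.34 = 443.80 m.
Depth below ground = 584.9 − 443.80 = 141.1 m.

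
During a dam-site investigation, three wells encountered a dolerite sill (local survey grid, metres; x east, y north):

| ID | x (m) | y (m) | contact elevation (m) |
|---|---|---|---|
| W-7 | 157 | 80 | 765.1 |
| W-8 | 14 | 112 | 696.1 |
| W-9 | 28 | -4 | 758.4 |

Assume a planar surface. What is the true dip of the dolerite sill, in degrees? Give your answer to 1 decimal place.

Let the plane be z = a·x + b·y + c.
W-8−W-7: −143a + 32b = −69;  W-9−W-7: −129a − 84b = −6.7.
Solving gives a = 0.37239, b = −0.49213.
Gradient magnitude |∇z| = √(a² + b²) = √(0.13868 + 0.24219) = 0.61714.
True dip = arctan(0.61714) = 31.7°, dipping toward NW (azimuth ≈ 323°).

31.7°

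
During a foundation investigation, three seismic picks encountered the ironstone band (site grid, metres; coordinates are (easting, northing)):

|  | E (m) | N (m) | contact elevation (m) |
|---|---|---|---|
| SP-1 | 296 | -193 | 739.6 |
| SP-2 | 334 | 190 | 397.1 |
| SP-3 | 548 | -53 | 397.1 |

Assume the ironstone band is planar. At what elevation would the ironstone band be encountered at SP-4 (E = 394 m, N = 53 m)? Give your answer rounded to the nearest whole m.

452 m

Let the plane be z = a·E + b·N + c.
SP-2−SP-1: 38a + 383b = −342.5;  SP-3−SP-1: 252a + 140b = −342.5.
Solving gives a = −0.91262, b = −0.80371.
Then c = 739.6 − a·296 − b·-193 = 854.62.
At (394, 53): z = −359.6 − 42.6 + 854.62 = 452.5 m.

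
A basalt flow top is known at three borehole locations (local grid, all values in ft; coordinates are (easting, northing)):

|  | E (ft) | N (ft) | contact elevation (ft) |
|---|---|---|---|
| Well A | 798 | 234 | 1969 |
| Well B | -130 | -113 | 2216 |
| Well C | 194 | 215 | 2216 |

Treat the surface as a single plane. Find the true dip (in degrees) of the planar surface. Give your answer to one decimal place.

Two edge vectors: Well A→Well B = (-928, -347, 247), Well A→Well C = (-604, -19, 247).
Normal n = (Well A→Well B) × (Well A→Well C) = (-81016, 80028, -191956).
So ∂z/∂E = −n_x/n_z = −0.42206 and ∂z/∂N = −n_y/n_z = 0.41691.
Gradient magnitude |∇z| = √(a² + b²) = √(0.17813 + 0.17381) = 0.59325.
True dip = arctan(0.59325) = 30.7°, dipping toward SE (azimuth ≈ 135°).

30.7°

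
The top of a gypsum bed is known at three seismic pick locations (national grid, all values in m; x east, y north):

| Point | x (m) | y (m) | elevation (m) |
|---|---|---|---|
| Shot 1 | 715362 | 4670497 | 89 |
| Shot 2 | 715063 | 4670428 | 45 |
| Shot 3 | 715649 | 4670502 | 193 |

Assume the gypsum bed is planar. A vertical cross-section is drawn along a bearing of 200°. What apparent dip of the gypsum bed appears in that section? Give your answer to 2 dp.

39.28°

Let the plane be z = a·x + b·y + c.
Shot 2−Shot 1: −299a − 69b = −44;  Shot 3−Shot 1: 287a + 5b = 104.
Solving gives a = 0.37994, b = −1.00874.
Unit vector along 200° is (sin 200°, cos 200°) = (-0.3420, -0.9397).
Slope in that direction = a·(-0.3420) + b·(-0.9397) = 0.81796.
Apparent dip = arctan|0.81796| = 39.28° (true dip is 47.1°, so apparent ≤ true as expected).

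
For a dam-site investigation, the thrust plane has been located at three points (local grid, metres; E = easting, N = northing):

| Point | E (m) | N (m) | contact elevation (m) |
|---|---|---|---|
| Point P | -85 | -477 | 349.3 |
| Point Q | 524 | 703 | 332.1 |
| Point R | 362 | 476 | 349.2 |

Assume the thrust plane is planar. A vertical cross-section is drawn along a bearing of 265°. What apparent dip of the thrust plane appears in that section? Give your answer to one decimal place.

Let the plane be z = a·E + b·N + c.
Point Q−Point P: 609a + 1180b = −17.2;  Point R−Point P: 447a + 953b = −0.1.
Solving gives a = −0.30753, b = 0.14414.
Unit vector along 265° is (sin 265°, cos 265°) = (-0.9962, -0.0872).
Slope in that direction = a·(-0.9962) + b·(-0.0872) = 0.29380.
Apparent dip = arctan|0.29380| = 16.4° (true dip is 18.8°, so apparent ≤ true as expected).

16.4°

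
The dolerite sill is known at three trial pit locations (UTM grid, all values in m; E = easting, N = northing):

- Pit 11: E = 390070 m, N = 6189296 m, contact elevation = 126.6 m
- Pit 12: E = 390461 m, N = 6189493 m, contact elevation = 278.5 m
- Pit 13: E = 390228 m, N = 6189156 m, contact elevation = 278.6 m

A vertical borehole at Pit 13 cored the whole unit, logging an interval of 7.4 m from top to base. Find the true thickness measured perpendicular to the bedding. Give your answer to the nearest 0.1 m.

Two edge vectors: Pit 11→Pit 12 = (391, 197, 151.9), Pit 11→Pit 13 = (158, -140, 152).
Normal n = (Pit 11→Pit 12) × (Pit 11→Pit 13) = (51210, -35431.8, -85866).
So ∂z/∂E = −n_x/n_z = 0.59639 and ∂z/∂N = −n_y/n_z = −0.41264.
|∇z| = √(a²+b²) = 0.72523, so dip δ = arctan(0.72523) = 35.95°.
True thickness = vertical thickness × cos δ = 7.4 × cos 35.95° = 6.0 m.

6.0 m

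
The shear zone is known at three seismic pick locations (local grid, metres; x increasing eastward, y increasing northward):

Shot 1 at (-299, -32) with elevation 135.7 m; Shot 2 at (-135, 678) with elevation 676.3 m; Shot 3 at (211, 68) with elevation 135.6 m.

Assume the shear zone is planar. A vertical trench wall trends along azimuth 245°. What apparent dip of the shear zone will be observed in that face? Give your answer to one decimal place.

11.0°

Let the plane be z = a·x + b·y + c.
Shot 2−Shot 1: 164a + 710b = 540.6;  Shot 3−Shot 1: 510a + 100b = −0.1.
Solving gives a = −0.15658, b = 0.79758.
Unit vector along 245° is (sin 245°, cos 245°) = (-0.9063, -0.4226).
Slope in that direction = a·(-0.9063) + b·(-0.4226) = −0.19516.
Apparent dip = arctan|0.19516| = 11.0° (true dip is 39.1°, so apparent ≤ true as expected).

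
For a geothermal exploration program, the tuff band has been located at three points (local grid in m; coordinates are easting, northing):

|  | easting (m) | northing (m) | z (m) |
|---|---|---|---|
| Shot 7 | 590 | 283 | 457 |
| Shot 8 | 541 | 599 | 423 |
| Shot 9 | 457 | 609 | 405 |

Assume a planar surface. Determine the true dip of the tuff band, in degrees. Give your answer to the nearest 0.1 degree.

12.3°

Two edge vectors: Shot 7→Shot 8 = (-49, 316, -34), Shot 7→Shot 9 = (-133, 326, -52).
Normal n = (Shot 7→Shot 8) × (Shot 7→Shot 9) = (-5348, 1974, 26054).
So ∂z/∂easting = −n_x/n_z = 0.20527 and ∂z/∂northing = −n_y/n_z = −0.07577.
Gradient magnitude |∇z| = √(a² + b²) = √(0.04213 + 0.00574) = 0.21880.
True dip = arctan(0.21880) = 12.3°, dipping toward WNW (azimuth ≈ 290°).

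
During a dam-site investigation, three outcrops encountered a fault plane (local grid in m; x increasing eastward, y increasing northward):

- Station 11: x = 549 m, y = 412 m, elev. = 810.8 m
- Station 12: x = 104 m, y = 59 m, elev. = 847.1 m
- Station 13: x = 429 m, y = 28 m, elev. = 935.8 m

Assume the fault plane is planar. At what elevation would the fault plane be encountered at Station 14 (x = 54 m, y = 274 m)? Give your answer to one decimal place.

Let the plane be z = a·x + b·y + c.
Station 12−Station 11: −445a − 353b = 36.3;  Station 13−Station 11: −120a − 384b = 125.
Solving gives a = 0.23487, b = −0.39892.
Then c = 810.8 − a·549 − b·412 = 846.21.
At (54, 274): z = 12.7 − 109.3 + 846.21 = 749.6 m.

749.6 m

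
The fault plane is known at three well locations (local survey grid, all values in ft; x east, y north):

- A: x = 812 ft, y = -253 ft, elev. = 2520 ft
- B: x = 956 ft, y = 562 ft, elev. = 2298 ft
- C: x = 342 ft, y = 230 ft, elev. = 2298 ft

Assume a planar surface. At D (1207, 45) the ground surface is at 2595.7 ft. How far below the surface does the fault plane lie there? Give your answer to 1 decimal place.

101.1 ft

Two edge vectors: A→B = (144, 815, -222), A→C = (-470, 483, -222).
Normal n = (A→B) × (A→C) = (-73704, 136308, 452602).
So ∂z/∂x = −n_x/n_z = 0.162845 and ∂z/∂y = −n_y/n_z = −0.301165.
Intercept c from A: 2520 − 132.23 − 76.19 = 2311.57.
At (1207, 45): z_contact = 196.55 − 13.55 + 2311.57 = 2494.58 ft.
Depth below ground = 2595.7 − 2494.58 = 101.1 ft.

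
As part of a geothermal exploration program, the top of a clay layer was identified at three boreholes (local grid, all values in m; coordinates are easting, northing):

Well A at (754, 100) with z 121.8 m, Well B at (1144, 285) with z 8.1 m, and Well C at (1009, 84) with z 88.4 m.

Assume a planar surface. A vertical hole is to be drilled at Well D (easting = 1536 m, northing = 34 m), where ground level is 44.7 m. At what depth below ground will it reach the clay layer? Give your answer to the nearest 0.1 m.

20.3 m

Two edge vectors: Well A→Well B = (390, 185, -113.7), Well A→Well C = (255, -16, -33.4).
Normal n = (Well A→Well B) × (Well A→Well C) = (-7998.2, -15967.5, -53415).
So ∂z/∂easting = −n_x/n_z = −0.149737 and ∂z/∂northing = −n_y/n_z = −0.298933.
Intercept c from Well A: 121.8 + 112.90 + 29.89 = 264.59.
At (1536, 34): z_contact = −230.00 − 10.16 + 264.59 = 24.44 m.
Depth below ground = 44.7 − 24.44 = 20.3 m.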